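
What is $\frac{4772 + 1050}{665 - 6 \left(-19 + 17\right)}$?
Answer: $\frac{5822}{677} \approx 8.5997$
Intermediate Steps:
$\frac{4772 + 1050}{665 - 6 \left(-19 + 17\right)} = \frac{5822}{665 - -12} = \frac{5822}{665 + 12} = \frac{5822}{677}$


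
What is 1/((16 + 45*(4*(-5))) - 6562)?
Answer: -1/7446 ≈ -0.00013430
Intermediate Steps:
1/((16 + 45*(4*(-5))) - 6562) = 1/((16 + 45*(-20)) - 6562) = 1/((16 - 900) - 6562) = 1/(-884 - 6562) = 1/(-7446) = -1/7446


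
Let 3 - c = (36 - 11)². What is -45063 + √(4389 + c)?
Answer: -45063 + √3767 ≈ -45002.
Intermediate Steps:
c = -622 (c = 3 - (36 - 11)² = 3 - 1*25² = 3 - 1*625 = 3 - 625 = -622)
-45063 + √(4389 + c) = -45063 + √(4389 - 622) = -45063 + √3767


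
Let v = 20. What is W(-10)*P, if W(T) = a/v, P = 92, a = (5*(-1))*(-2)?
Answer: 46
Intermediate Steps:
a = 10 (a = -5*(-2) = 10)
W(T) = ½ (W(T) = 10/20 = 10*(1/20) = ½)
W(-10)*P = (½)*92 = 46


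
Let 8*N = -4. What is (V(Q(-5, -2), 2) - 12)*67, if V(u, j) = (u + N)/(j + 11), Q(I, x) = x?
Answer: -21239/26 ≈ -816.88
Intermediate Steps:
N = -1/2 (N = (1/8)*(-4) = -1/2 ≈ -0.50000)
V(u, j) = (-1/2 + u)/(11 + j) (V(u, j) = (u - 1/2)/(j + 11) = (-1/2 + u)/(11 + j))
(V(Q(-5, -2), 2) - 12)*67 = ((-1/2 - 2)/(11 + 2) - 12)*67 = (-5/2/13 - 12)*67 = ((1/13)*(-5/2) - 12)*67 = (-5/26 - 12)*67 = -317/26*67 = -21239/26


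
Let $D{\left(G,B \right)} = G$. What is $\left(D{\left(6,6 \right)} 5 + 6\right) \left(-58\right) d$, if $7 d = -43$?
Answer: $\frac{89784}{7} \approx 12826.0$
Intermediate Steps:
$d = - \frac{43}{7}$ ($d = \frac{1}{7} \left(-43\right) = - \frac{43}{7} \approx -6.1429$)
$\left(D{\left(6,6 \right)} 5 + 6\right) \left(-58\right) d = \left(6 \cdot 5 + 6\right) \left(-58\right) \left(- \frac{43}{7}\right) = \left(30 + 6\right) \left(-58\right) \left(- \frac{43}{7}\right) = 36 \left(-58\right) \left(- \frac{43}{7}\right) = \left(-2088\right) \left(- \frac{43}{7}\right) = \frac{89784}{7}$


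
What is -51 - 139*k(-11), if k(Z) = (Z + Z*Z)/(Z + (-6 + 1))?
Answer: 7237/8 ≈ 904.63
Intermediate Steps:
k(Z) = (Z + Z**2)/(-5 + Z) (k(Z) = (Z + Z**2)/(Z - 5) = (Z + Z**2)/(-5 + Z))
-51 - 139*k(-11) = -51 - (-1529)*(1 - 11)/(-5 - 11) = -51 - (-1529)*(-10)/(-16) = -51 - (-1529)*(-1)*(-10)/16 = -51 - 139*(-55/8) = -51 + 7645/8 = 7237/8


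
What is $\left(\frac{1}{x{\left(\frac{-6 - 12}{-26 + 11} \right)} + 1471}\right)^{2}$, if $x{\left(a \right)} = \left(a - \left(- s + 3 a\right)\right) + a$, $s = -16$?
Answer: $\frac{25}{52838361} \approx 4.7314 \cdot 10^{-7}$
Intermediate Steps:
$x{\left(a \right)} = -16 - a$ ($x{\left(a \right)} = \left(a - \left(16 + 3 a\right)\right) + a = \left(-16 - 2 a\right) + a = -16 - a$)
$\left(\frac{1}{x{\left(\frac{-6 - 12}{-26 + 11} \right)} + 1471}\right)^{2} = \left(\frac{1}{\left(-16 - \frac{-6 - 12}{-26 + 11}\right) + 1471}\right)^{2} = \left(\frac{1}{\left(-16 - - \frac{18}{-15}\right) + 1471}\right)^{2} = \left(\frac{1}{\left(-16 - \left(-18\right) \left(- \frac{1}{15}\right)\right) + 1471}\right)^{2} = \left(\frac{1}{\left(-16 - \frac{6}{5}\right) + 1471}\right)^{2} = \left(\frac{1}{- \frac{86}{5} + 1471}\right)^{2} = \left(\frac{1}{\frac{7269}{5}}\right)^{2} = \left(\frac{5}{7269}\right)^{2} = \frac{25}{52838361}$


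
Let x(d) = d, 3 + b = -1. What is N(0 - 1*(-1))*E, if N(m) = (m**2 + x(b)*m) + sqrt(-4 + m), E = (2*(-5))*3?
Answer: 90 - 30*I*sqrt(3) ≈ 90.0 - 51.962*I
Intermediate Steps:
b = -4 (b = -3 - 1 = -4)
E = -30 (E = -10*3 = -30)
N(m) = m**2 + sqrt(-4 + m) - 4*m (N(m) = (m**2 - 4*m) + sqrt(-4 + m) = m**2 + sqrt(-4 + m) - 4*m)
N(0 - 1*(-1))*E = ((0 - 1*(-1))**2 + sqrt(-4 + (0 - 1*(-1))) - 4*(0 - 1*(-1)))*(-30) = ((0 + 1)**2 + sqrt(-4 + (0 + 1)) - 4*(0 + 1))*(-30) = (1**2 + sqrt(-4 + 1) - 4*1)*(-30) = (1 + sqrt(-3) - 4)*(-30) = (1 + I*sqrt(3) - 4)*(-30) = (-3 + I*sqrt(3))*(-30) = 90 - 30*I*sqrt(3)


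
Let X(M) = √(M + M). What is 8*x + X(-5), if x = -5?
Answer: -40 + I*√10 ≈ -40.0 + 3.1623*I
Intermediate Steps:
X(M) = √2*√M (X(M) = √(2*M) = √2*√M)
8*x + X(-5) = 8*(-5) + √2*√(-5) = -40 + √2*(I*√5) = -40 + I*√10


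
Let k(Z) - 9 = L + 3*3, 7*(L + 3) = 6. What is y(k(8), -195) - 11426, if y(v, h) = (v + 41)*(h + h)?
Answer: -235202/7 ≈ -33600.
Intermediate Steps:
L = -15/7 (L = -3 + (⅐)*6 = -3 + 6/7 = -15/7 ≈ -2.1429)
k(Z) = 111/7 (k(Z) = 9 + (-15/7 + 3*3) = 9 + (-15/7 + 9) = 9 + 48/7 = 111/7)
y(v, h) = 2*h*(41 + v) (y(v, h) = (41 + v)*(2*h) = 2*h*(41 + v))
y(k(8), -195) - 11426 = 2*(-195)*(41 + 111/7) - 11426 = 2*(-195)*(398/7) - 11426 = -155220/7 - 11426 = -235202/7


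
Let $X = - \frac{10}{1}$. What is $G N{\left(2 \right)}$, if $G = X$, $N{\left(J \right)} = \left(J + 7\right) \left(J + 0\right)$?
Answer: $-180$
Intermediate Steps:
$X = -10$ ($X = \left(-10\right) 1 = -10$)
$N{\left(J \right)} = J \left(7 + J\right)$ ($N{\left(J \right)} = \left(7 + J\right) J = J \left(7 + J\right)$)
$G = -10$
$G N{\left(2 \right)} = - 10 \cdot 2 \left(7 + 2\right) = - 10 \cdot 2 \cdot 9 = \left(-10\right) 18 = -180$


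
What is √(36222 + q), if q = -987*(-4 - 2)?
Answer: 4*√2634 ≈ 205.29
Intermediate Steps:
q = 5922 (q = -987*(-6) = 5922)
√(36222 + q) = √(36222 + 5922) = √42144 = 4*√2634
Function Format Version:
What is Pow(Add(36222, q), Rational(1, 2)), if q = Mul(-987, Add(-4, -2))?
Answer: Mul(4, Pow(2634, Rational(1, 2))) ≈ 205.29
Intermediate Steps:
q = 5922 (q = Mul(-987, -6) = 5922)
Pow(Add(36222, q), Rational(1, 2)) = Pow(Add(36222, 5922), Rational(1, 2)) = Pow(42144, Rational(1, 2)) = Mul(4, Pow(2634, Rational(1, 2)))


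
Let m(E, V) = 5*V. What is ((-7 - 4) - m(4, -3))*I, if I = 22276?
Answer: 89104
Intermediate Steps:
((-7 - 4) - m(4, -3))*I = ((-7 - 4) - 5*(-3))*22276 = (-11 - 1*(-15))*22276 = (-11 + 15)*22276 = 4*22276 = 89104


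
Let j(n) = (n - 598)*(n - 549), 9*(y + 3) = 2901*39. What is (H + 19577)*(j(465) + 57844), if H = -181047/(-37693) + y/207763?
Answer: 10583583007173490848/7831210759 ≈ 1.3515e+9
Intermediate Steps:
y = 12568 (y = -3 + (2901*39)/9 = -3 + (1/9)*113139 = -3 + 12571 = 12568)
H = 38088593485/7831210759 (H = -181047/(-37693) + 12568/207763 = -181047*(-1/37693) + 12568*(1/207763) = 181047/37693 + 12568/207763 = 38088593485/7831210759 ≈ 4.8637)
j(n) = (-598 + n)*(-549 + n)
(H + 19577)*(j(465) + 57844) = (38088593485/7831210759 + 19577)*((328302 + 465**2 - 1147*465) + 57844) = 153349701622428*((328302 + 216225 - 533355) + 57844)/7831210759 = 153349701622428*(11172 + 57844)/7831210759 = (153349701622428/7831210759)*69016 = 10583583007173490848/7831210759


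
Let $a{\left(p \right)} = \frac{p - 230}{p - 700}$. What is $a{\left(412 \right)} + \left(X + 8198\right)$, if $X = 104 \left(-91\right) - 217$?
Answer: $- \frac{213643}{144} \approx -1483.6$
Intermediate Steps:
$X = -9681$ ($X = -9464 - 217 = -9681$)
$a{\left(p \right)} = \frac{-230 + p}{-700 + p}$
$a{\left(412 \right)} + \left(X + 8198\right) = \frac{-230 + 412}{-700 + 412} + \left(-9681 + 8198\right) = \frac{1}{-288} \cdot 182 - 1483 = \left(- \frac{1}{288}\right) 182 - 1483 = - \frac{91}{144} - 1483 = - \frac{213643}{144}$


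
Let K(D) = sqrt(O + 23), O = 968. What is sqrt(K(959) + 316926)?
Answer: sqrt(316926 + sqrt(991)) ≈ 562.99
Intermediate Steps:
K(D) = sqrt(991) (K(D) = sqrt(968 + 23) = sqrt(991))
sqrt(K(959) + 316926) = sqrt(sqrt(991) + 316926) = sqrt(316926 + sqrt(991))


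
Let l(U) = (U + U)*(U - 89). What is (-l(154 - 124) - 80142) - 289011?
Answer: -365613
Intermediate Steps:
l(U) = 2*U*(-89 + U) (l(U) = (2*U)*(-89 + U) = 2*U*(-89 + U))
(-l(154 - 124) - 80142) - 289011 = (-2*(154 - 124)*(-89 + (154 - 124)) - 80142) - 289011 = (-2*30*(-89 + 30) - 80142) - 289011 = (-2*30*(-59) - 80142) - 289011 = (-1*(-3540) - 80142) - 289011 = (3540 - 80142) - 289011 = -76602 - 289011 = -365613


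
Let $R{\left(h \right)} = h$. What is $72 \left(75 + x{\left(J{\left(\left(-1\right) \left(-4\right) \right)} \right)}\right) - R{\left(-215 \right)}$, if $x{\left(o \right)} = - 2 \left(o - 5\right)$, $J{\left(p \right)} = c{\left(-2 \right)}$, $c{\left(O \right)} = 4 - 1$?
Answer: $5903$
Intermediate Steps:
$c{\left(O \right)} = 3$ ($c{\left(O \right)} = 4 - 1 = 3$)
$J{\left(p \right)} = 3$
$x{\left(o \right)} = 10 - 2 o$ ($x{\left(o \right)} = - 2 \left(-5 + o\right) = 10 - 2 o$)
$72 \left(75 + x{\left(J{\left(\left(-1\right) \left(-4\right) \right)} \right)}\right) - R{\left(-215 \right)} = 72 \left(75 + \left(10 - 6\right)\right) - -215 = 72 \left(75 + \left(10 - 6\right)\right) + 215 = 72 \left(75 + 4\right) + 215 = 72 \cdot 79 + 215 = 5688 + 215 = 5903$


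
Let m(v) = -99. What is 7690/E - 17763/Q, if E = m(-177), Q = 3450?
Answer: -9429679/113850 ≈ -82.825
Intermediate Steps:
E = -99
7690/E - 17763/Q = 7690/(-99) - 17763/3450 = 7690*(-1/99) - 17763*1/3450 = -7690/99 - 5921/1150 = -9429679/113850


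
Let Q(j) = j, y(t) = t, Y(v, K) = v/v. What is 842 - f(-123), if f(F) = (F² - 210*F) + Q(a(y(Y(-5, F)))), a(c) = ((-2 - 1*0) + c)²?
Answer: -40118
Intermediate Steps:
Y(v, K) = 1
a(c) = (-2 + c)² (a(c) = ((-2 + 0) + c)² = (-2 + c)²)
f(F) = 1 + F² - 210*F (f(F) = (F² - 210*F) + (-2 + 1)² = (F² - 210*F) + (-1)² = (F² - 210*F) + 1 = 1 + F² - 210*F)
842 - f(-123) = 842 - (1 + (-123)² - 210*(-123)) = 842 - (1 + 15129 + 25830) = 842 - 1*40960 = 842 - 40960 = -40118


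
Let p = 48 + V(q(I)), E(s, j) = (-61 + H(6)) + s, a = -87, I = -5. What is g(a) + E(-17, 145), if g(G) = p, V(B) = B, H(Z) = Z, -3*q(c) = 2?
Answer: -74/3 ≈ -24.667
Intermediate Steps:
q(c) = -⅔ (q(c) = -⅓*2 = -⅔)
E(s, j) = -55 + s (E(s, j) = (-61 + 6) + s = -55 + s)
p = 142/3 (p = 48 - ⅔ = 142/3 ≈ 47.333)
g(G) = 142/3
g(a) + E(-17, 145) = 142/3 + (-55 - 17) = 142/3 - 72 = -74/3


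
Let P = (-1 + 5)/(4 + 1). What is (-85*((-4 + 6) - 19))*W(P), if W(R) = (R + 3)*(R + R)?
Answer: 43928/5 ≈ 8785.6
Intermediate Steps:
P = 4/5 ≈ 0.80000
W(R) = 2*R*(3 + R) (W(R) = (3 + R)*(2*R) = 2*R*(3 + R))
(-85*((-4 + 6) - 19))*W(P) = (-85*((-4 + 6) - 19))*(2*(4/5)*(3 + 4/5)) = (-85*(2 - 19))*(2*(4/5)*(19/5)) = -85*(-17)*(152/25) = 1445*(152/25) = 43928/5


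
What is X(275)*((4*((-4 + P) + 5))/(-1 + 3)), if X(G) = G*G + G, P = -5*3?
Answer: -2125200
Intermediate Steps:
P = -15
X(G) = G + G² (X(G) = G² + G = G + G²)
X(275)*((4*((-4 + P) + 5))/(-1 + 3)) = (275*(1 + 275))*((4*((-4 - 15) + 5))/(-1 + 3)) = (275*276)*((4*(-19 + 5))/2) = 75900*((4*(-14))*(½)) = 75900*(-56*½) = 75900*(-28) = -2125200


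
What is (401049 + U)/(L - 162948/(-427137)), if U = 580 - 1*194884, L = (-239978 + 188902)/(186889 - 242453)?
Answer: 136299169672435/857513669 ≈ 1.5895e+5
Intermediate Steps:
L = 12769/13891 (L = -51076/(-55564) = -51076*(-1/55564) = 12769/13891 ≈ 0.91923)
U = -194304 (U = 580 - 194884 = -194304)
(401049 + U)/(L - 162948/(-427137)) = (401049 - 194304)/(12769/13891 - 162948/(-427137)) = 206745/(12769/13891 - 162948*(-1/427137)) = 206745/(12769/13891 + 54316/142379) = 206745/(2572541007/1977786689) = 206745*(1977786689/2572541007) = 136299169672435/857513669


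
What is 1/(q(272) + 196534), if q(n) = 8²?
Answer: 1/196598 ≈ 5.0865e-6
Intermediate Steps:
q(n) = 64
1/(q(272) + 196534) = 1/(64 + 196534) = 1/196598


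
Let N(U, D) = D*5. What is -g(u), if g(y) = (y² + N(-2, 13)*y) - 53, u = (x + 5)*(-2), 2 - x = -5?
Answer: 1037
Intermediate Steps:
N(U, D) = 5*D
x = 7 (x = 2 - 1*(-5) = 2 + 5 = 7)
u = -24 (u = (7 + 5)*(-2) = 12*(-2) = -24)
g(y) = -53 + y² + 65*y (g(y) = (y² + (5*13)*y) - 53 = (y² + 65*y) - 53 = -53 + y² + 65*y)
-g(u) = -(-53 + (-24)² + 65*(-24)) = -(-53 + 576 - 1560) = -1*(-1037) = 1037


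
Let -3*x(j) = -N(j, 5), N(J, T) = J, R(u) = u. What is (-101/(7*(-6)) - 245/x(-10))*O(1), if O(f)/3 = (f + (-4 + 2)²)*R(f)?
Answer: 7970/7 ≈ 1138.6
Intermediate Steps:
x(j) = j/3 (x(j) = -(-1)*j/3 = j/3)
O(f) = 3*f*(4 + f) (O(f) = 3*((f + (-4 + 2)²)*f) = 3*((f + (-2)²)*f) = 3*((f + 4)*f) = 3*((4 + f)*f) = 3*(f*(4 + f)) = 3*f*(4 + f))
(-101/(7*(-6)) - 245/x(-10))*O(1) = (-101/(7*(-6)) - 245/((⅓)*(-10)))*(3*1*(4 + 1)) = (-101/(-42) - 245/(-10/3))*(3*1*5) = (-101*(-1/42) - 245*(-3/10))*15 = (101/42 + 147/2)*15 = (1594/21)*15 = 7970/7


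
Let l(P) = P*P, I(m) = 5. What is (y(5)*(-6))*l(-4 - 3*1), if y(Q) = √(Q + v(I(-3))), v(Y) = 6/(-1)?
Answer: -294*I ≈ -294.0*I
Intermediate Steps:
v(Y) = -6 (v(Y) = 6*(-1) = -6)
l(P) = P²
y(Q) = √(-6 + Q) (y(Q) = √(Q - 6) = √(-6 + Q))
(y(5)*(-6))*l(-4 - 3*1) = (√(-6 + 5)*(-6))*(-4 - 3*1)² = (√(-1)*(-6))*(-4 - 3)² = (I*(-6))*(-7)² = -6*I*49 = -294*I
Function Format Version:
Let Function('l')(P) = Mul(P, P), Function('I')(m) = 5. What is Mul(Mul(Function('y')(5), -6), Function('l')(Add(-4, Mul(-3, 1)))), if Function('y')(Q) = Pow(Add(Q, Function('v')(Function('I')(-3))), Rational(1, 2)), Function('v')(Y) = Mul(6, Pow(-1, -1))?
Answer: Mul(-294, I) ≈ Mul(-294.00, I)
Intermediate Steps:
Function('v')(Y) = -6 (Function('v')(Y) = Mul(6, -1) = -6)
Function('l')(P) = Pow(P, 2)
Function('y')(Q) = Pow(Add(-6, Q), Rational(1, 2)) (Function('y')(Q) = Pow(Add(Q, -6), Rational(1, 2)) = Pow(Add(-6, Q), Rational(1, 2)))
Mul(Mul(Function('y')(5), -6), Function('l')(Add(-4, Mul(-3, 1)))) = Mul(Mul(Pow(Add(-6, 5), Rational(1, 2)), -6), Pow(Add(-4, Mul(-3, 1)), 2)) = Mul(Mul(Pow(-1, Rational(1, 2)), -6), Pow(Add(-4, -3), 2)) = Mul(Mul(I, -6), Pow(-7, 2)) = Mul(Mul(-6, I), 49) = Mul(-294, I)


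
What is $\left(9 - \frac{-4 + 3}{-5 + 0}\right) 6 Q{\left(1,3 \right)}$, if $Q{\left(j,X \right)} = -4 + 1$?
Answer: $- \frac{792}{5} \approx -158.4$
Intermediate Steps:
$Q{\left(j,X \right)} = -3$
$\left(9 - \frac{-4 + 3}{-5 + 0}\right) 6 Q{\left(1,3 \right)} = \left(9 - \frac{-4 + 3}{-5 + 0}\right) 6 \left(-3\right) = \left(9 - - \frac{1}{-5}\right) 6 \left(-3\right) = \left(9 - \left(-1\right) \left(- \frac{1}{5}\right)\right) 6 \left(-3\right) = \left(9 - \frac{1}{5}\right) 6 \left(-3\right) = \frac{44}{5} \cdot 6 \left(-3\right) = \frac{264}{5} \left(-3\right) = - \frac{792}{5}$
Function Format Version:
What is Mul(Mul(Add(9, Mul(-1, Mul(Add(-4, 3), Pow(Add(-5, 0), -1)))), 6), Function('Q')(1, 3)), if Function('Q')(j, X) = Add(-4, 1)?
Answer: Rational(-792, 5) ≈ -158.40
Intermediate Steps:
Function('Q')(j, X) = -3
Mul(Mul(Add(9, Mul(-1, Mul(Add(-4, 3), Pow(Add(-5, 0), -1)))), 6), Function('Q')(1, 3)) = Mul(Mul(Add(9, Mul(-1, Mul(Add(-4, 3), Pow(Add(-5, 0), -1)))), 6), -3) = Mul(Mul(Add(9, Mul(-1, Mul(-1, Pow(-5, -1)))), 6), -3) = Mul(Mul(Add(9, Mul(-1, Mul(-1, Rational(-1, 5)))), 6), -3) = Mul(Mul(Add(9, Mul(-1, Rational(1, 5))), 6), -3) = Mul(Mul(Add(9, Rational(-1, 5)), 6), -3) = Mul(Mul(Rational(44, 5), 6), -3) = Mul(Rational(264, 5), -3) = Rational(-792, 5)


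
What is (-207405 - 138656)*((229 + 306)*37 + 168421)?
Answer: -65134217176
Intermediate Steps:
(-207405 - 138656)*((229 + 306)*37 + 168421) = -346061*(535*37 + 168421) = -346061*(19795 + 168421) = -346061*188216 = -65134217176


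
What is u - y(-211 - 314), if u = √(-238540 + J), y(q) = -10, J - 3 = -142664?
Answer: 10 + I*√381201 ≈ 10.0 + 617.42*I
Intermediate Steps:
J = -142661 (J = 3 - 142664 = -142661)
u = I*√381201 (u = √(-238540 - 142661) = √(-381201) = I*√381201 ≈ 617.42*I)
u - y(-211 - 314) = I*√381201 - 1*(-10) = I*√381201 + 10 = 10 + I*√381201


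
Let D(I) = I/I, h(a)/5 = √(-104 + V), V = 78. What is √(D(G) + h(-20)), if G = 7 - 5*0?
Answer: √(1 + 5*I*√26) ≈ 3.6411 + 3.501*I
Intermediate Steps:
h(a) = 5*I*√26 (h(a) = 5*√(-104 + 78) = 5*√(-26) = 5*(I*√26) = 5*I*√26)
G = 7 (G = 7 + 0 = 7)
D(I) = 1
√(D(G) + h(-20)) = √(1 + 5*I*√26)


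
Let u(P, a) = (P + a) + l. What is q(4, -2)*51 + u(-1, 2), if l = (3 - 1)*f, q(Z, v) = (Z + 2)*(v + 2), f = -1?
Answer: -1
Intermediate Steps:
q(Z, v) = (2 + Z)*(2 + v)
l = -2 (l = (3 - 1)*(-1) = 2*(-1) = -2)
u(P, a) = -2 + P + a (u(P, a) = (P + a) - 2 = -2 + P + a)
q(4, -2)*51 + u(-1, 2) = (4 + 2*4 + 2*(-2) + 4*(-2))*51 + (-2 - 1 + 2) = (4 + 8 - 4 - 8)*51 - 1 = 0*51 - 1 = 0 - 1 = -1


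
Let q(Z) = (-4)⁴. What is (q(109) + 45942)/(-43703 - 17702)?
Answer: -46198/61405 ≈ -0.75235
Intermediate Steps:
q(Z) = 256
(q(109) + 45942)/(-43703 - 17702) = (256 + 45942)/(-43703 - 17702) = 46198/(-61405) = 46198*(-1/61405) = -46198/61405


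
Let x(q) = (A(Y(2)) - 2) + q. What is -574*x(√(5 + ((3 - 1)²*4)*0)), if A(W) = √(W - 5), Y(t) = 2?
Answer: 1148 - 574*√5 - 574*I*√3 ≈ -135.5 - 994.2*I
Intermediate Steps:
A(W) = √(-5 + W)
x(q) = -2 + q + I*√3 (x(q) = (√(-5 + 2) - 2) + q = (√(-3) - 2) + q = (I*√3 - 2) + q = (-2 + I*√3) + q = -2 + q + I*√3)
-574*x(√(5 + ((3 - 1)²*4)*0)) = -574*(-2 + √(5 + ((3 - 1)²*4)*0) + I*√3) = -574*(-2 + √(5 + (2²*4)*0) + I*√3) = -574*(-2 + √(5 + (4*4)*0) + I*√3) = -574*(-2 + √(5 + 16*0) + I*√3) = -574*(-2 + √(5 + 0) + I*√3) = -574*(-2 + √5 + I*√3) = 1148 - 574*√5 - 574*I*√3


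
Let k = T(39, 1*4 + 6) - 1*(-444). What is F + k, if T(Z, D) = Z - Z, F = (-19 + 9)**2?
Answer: 544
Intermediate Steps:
F = 100 (F = (-10)**2 = 100)
T(Z, D) = 0
k = 444 (k = 0 - 1*(-444) = 0 + 444 = 444)
F + k = 100 + 444 = 544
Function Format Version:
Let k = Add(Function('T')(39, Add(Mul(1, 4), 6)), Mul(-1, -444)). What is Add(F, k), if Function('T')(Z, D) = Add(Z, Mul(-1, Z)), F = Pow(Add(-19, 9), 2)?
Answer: 544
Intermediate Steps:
F = 100 (F = Pow(-10, 2) = 100)
Function('T')(Z, D) = 0
k = 444 (k = Add(0, Mul(-1, -444)) = Add(0, 444) = 444)
Add(F, k) = Add(100, 444) = 544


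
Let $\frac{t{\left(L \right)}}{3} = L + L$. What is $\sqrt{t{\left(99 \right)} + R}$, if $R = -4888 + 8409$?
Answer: $\sqrt{4115} \approx 64.148$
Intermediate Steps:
$t{\left(L \right)} = 6 L$ ($t{\left(L \right)} = 3 \left(L + L\right) = 3 \cdot 2 L = 6 L$)
$R = 3521$
$\sqrt{t{\left(99 \right)} + R} = \sqrt{6 \cdot 99 + 3521} = \sqrt{594 + 3521} = \sqrt{4115}$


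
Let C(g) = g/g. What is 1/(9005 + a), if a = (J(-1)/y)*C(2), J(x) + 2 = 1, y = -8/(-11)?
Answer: 8/72029 ≈ 0.00011107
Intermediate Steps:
y = 8/11 (y = -8*(-1/11) = 8/11 ≈ 0.72727)
J(x) = -1 (J(x) = -2 + 1 = -1)
C(g) = 1
a = -11/8 (a = -1/8/11*1 = -1*11/8*1 = -11/8*1 = -11/8 ≈ -1.3750)
1/(9005 + a) = 1/(9005 - 11/8) = 1/(72029/8) = 8/72029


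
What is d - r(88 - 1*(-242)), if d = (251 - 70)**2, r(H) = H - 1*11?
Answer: 32442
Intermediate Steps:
r(H) = -11 + H (r(H) = H - 11 = -11 + H)
d = 32761 (d = 181**2 = 32761)
d - r(88 - 1*(-242)) = 32761 - (-11 + (88 - 1*(-242))) = 32761 - (-11 + (88 + 242)) = 32761 - (-11 + 330) = 32761 - 1*319 = 32761 - 319 = 32442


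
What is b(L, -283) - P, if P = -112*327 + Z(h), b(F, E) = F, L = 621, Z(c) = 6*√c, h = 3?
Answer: 37245 - 6*√3 ≈ 37235.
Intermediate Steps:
P = -36624 + 6*√3 (P = -112*327 + 6*√3 = -36624 + 6*√3 ≈ -36614.)
b(L, -283) - P = 621 - (-36624 + 6*√3) = 621 + (36624 - 6*√3) = 37245 - 6*√3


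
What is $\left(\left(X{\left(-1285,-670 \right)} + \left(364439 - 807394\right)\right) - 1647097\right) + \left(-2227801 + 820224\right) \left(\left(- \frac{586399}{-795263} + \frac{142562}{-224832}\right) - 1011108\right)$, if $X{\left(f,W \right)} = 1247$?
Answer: $\frac{127235391918836545861751}{89400285408} \approx 1.4232 \cdot 10^{12}$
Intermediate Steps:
$\left(\left(X{\left(-1285,-670 \right)} + \left(364439 - 807394\right)\right) - 1647097\right) + \left(-2227801 + 820224\right) \left(\left(- \frac{586399}{-795263} + \frac{142562}{-224832}\right) - 1011108\right) = \left(\left(1247 + \left(364439 - 807394\right)\right) - 1647097\right) + \left(-2227801 + 820224\right) \left(\left(- \frac{586399}{-795263} + \frac{142562}{-224832}\right) - 1011108\right) = \left(\left(1247 - 442955\right) - 1647097\right) - 1407577 \left(\left(\left(-586399\right) \left(- \frac{1}{795263}\right) + 142562 \left(- \frac{1}{224832}\right)\right) - 1011108\right) = \left(-441708 - 1647097\right) - 1407577 \left(\left(\frac{586399}{795263} - \frac{71281}{112416}\right) - 1011108\right) = -2088805 - 1407577 \left(\frac{9233488081}{89400285408} - 1011108\right) = -2088805 - - \frac{127235578658599707519191}{89400285408} = -2088805 + \frac{127235578658599707519191}{89400285408} = \frac{127235391918836545861751}{89400285408}$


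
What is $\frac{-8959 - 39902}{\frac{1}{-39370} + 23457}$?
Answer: $- \frac{1923657570}{923502089} \approx -2.083$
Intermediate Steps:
$\frac{-8959 - 39902}{\frac{1}{-39370} + 23457} = - \frac{48861}{- \frac{1}{39370} + 23457} = - \frac{48861}{\frac{923502089}{39370}} = \left(-48861\right) \frac{39370}{923502089} = - \frac{1923657570}{923502089}$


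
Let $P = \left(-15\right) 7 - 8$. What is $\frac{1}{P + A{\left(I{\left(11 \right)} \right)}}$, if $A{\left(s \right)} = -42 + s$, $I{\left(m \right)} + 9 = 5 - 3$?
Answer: $- \frac{1}{162} \approx -0.0061728$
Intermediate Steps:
$I{\left(m \right)} = -7$ ($I{\left(m \right)} = -9 + \left(5 - 3\right) = -9 + 2 = -7$)
$P = -113$ ($P = -105 - 8 = -113$)
$\frac{1}{P + A{\left(I{\left(11 \right)} \right)}} = \frac{1}{-113 - 49} = \frac{1}{-162} = - \frac{1}{162}$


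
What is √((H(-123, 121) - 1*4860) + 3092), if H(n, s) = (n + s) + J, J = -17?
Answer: I*√1787 ≈ 42.273*I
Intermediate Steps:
H(n, s) = -17 + n + s (H(n, s) = (n + s) - 17 = -17 + n + s)
√((H(-123, 121) - 1*4860) + 3092) = √(((-17 - 123 + 121) - 1*4860) + 3092) = √((-19 - 4860) + 3092) = √(-4879 + 3092) = √(-1787) = I*√1787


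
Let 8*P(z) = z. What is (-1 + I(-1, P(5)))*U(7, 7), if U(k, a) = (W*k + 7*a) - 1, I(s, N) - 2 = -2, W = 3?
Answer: -69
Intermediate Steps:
P(z) = z/8
I(s, N) = 0 (I(s, N) = 2 - 2 = 0)
U(k, a) = -1 + 3*k + 7*a (U(k, a) = (3*k + 7*a) - 1 = -1 + 3*k + 7*a)
(-1 + I(-1, P(5)))*U(7, 7) = (-1 + 0)*(-1 + 3*7 + 7*7) = -(-1 + 21 + 49) = -1*69 = -69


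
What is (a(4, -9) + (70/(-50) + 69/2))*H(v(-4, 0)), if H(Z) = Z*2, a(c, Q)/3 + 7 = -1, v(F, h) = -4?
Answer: -364/5 ≈ -72.800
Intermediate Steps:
a(c, Q) = -24 (a(c, Q) = -21 + 3*(-1) = -21 - 3 = -24)
H(Z) = 2*Z
(a(4, -9) + (70/(-50) + 69/2))*H(v(-4, 0)) = (-24 + (70/(-50) + 69/2))*(2*(-4)) = (-24 + (70*(-1/50) + 69*(½)))*(-8) = (-24 + (-7/5 + 69/2))*(-8) = (-24 + 331/10)*(-8) = (91/10)*(-8) = -364/5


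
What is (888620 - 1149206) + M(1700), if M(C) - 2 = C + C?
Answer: -257184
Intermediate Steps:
M(C) = 2 + 2*C (M(C) = 2 + (C + C) = 2 + 2*C)
(888620 - 1149206) + M(1700) = (888620 - 1149206) + (2 + 2*1700) = -260586 + (2 + 3400) = -260586 + 3402 = -257184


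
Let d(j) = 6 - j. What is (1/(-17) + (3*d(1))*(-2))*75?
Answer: -38325/17 ≈ -2254.4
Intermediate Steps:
(1/(-17) + (3*d(1))*(-2))*75 = (1/(-17) + (3*(6 - 1*1))*(-2))*75 = (-1/17 + (3*(6 - 1))*(-2))*75 = (-1/17 + (3*5)*(-2))*75 = (-1/17 + 15*(-2))*75 = (-1/17 - 30)*75 = -511/17*75 = -38325/17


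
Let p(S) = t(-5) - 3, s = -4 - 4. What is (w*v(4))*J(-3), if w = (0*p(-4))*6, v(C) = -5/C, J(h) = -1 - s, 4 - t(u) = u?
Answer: 0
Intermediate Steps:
t(u) = 4 - u
s = -8
J(h) = 7 (J(h) = -1 - 1*(-8) = -1 + 8 = 7)
p(S) = 6 (p(S) = (4 - 1*(-5)) - 3 = (4 + 5) - 3 = 9 - 3 = 6)
w = 0 (w = (0*6)*6 = 0*6 = 0)
(w*v(4))*J(-3) = (0*(-5/4))*7 = 0*7 = 0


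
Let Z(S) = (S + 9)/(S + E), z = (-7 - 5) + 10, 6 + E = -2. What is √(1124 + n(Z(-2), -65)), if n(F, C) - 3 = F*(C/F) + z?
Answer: 2*√265 ≈ 32.558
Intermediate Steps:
E = -8 (E = -6 - 2 = -8)
z = -2 (z = -12 + 10 = -2)
Z(S) = (9 + S)/(-8 + S) (Z(S) = (S + 9)/(S - 8) = (9 + S)/(-8 + S))
n(F, C) = 1 + C (n(F, C) = 3 + (F*(C/F) - 2) = 3 + (C - 2) = 3 + (-2 + C) = 1 + C)
√(1124 + n(Z(-2), -65)) = √(1124 + (1 - 65)) = √(1124 - 64) = √1060 = 2*√265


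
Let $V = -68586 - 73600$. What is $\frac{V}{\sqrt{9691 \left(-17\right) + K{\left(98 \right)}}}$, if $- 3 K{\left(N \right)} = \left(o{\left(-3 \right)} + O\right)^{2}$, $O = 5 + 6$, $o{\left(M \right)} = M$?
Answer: $\frac{142186 i \sqrt{1482915}}{494305} \approx 350.28 i$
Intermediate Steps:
$O = 11$
$V = -142186$
$K{\left(N \right)} = - \frac{64}{3}$ ($K{\left(N \right)} = - \frac{\left(-3 + 11\right)^{2}}{3} = - \frac{8^{2}}{3} = \left(- \frac{1}{3}\right) 64 = - \frac{64}{3}$)
$\frac{V}{\sqrt{9691 \left(-17\right) + K{\left(98 \right)}}} = - \frac{142186}{\sqrt{9691 \left(-17\right) - \frac{64}{3}}} = - \frac{142186}{\sqrt{-164747 - \frac{64}{3}}} = - \frac{142186}{\sqrt{- \frac{494305}{3}}} = - \frac{142186}{\frac{1}{3} i \sqrt{1482915}} = - 142186 \left(- \frac{i \sqrt{1482915}}{494305}\right) = \frac{142186 i \sqrt{1482915}}{494305}$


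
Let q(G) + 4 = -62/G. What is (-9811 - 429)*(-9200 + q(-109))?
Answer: 10272501760/109 ≈ 9.4243e+7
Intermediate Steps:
q(G) = -4 - 62/G
(-9811 - 429)*(-9200 + q(-109)) = (-9811 - 429)*(-9200 + (-4 - 62/(-109))) = -10240*(-9200 + (-4 - 62*(-1/109))) = -10240*(-9200 + (-4 + 62/109)) = -10240*(-9200 - 374/109) = -10240*(-1003174/109) = 10272501760/109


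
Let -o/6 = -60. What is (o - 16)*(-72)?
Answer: -24768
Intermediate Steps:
o = 360 (o = -6*(-60) = 360)
(o - 16)*(-72) = (360 - 16)*(-72) = 344*(-72) = -24768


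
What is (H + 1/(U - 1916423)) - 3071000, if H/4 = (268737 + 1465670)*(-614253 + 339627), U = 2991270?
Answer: -2047858801304586415/1074847 ≈ -1.9053e+12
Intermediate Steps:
H = -1905253027128 (H = 4*((268737 + 1465670)*(-614253 + 339627)) = 4*(1734407*(-274626)) = 4*(-476313256782) = -1905253027128)
(H + 1/(U - 1916423)) - 3071000 = (-1905253027128 + 1/(2991270 - 1916423)) - 3071000 = (-1905253027128 + 1/1074847) - 3071000 = -2047855500449449415/1074847 - 3071000 = -2047858801304586415/1074847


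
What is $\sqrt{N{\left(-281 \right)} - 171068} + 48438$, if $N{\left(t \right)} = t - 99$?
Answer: $48438 + 2 i \sqrt{42862} \approx 48438.0 + 414.06 i$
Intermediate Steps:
$N{\left(t \right)} = -99 + t$ ($N{\left(t \right)} = t - 99 = -99 + t$)
$\sqrt{N{\left(-281 \right)} - 171068} + 48438 = \sqrt{\left(-99 - 281\right) - 171068} + 48438 = \sqrt{-380 - 171068} + 48438 = \sqrt{-171448} + 48438 = 2 i \sqrt{42862} + 48438 = 48438 + 2 i \sqrt{42862}$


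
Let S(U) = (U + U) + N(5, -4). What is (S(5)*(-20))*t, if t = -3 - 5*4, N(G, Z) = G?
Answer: 6900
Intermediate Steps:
t = -23 (t = -3 - 20 = -23)
S(U) = 5 + 2*U (S(U) = (U + U) + 5 = 2*U + 5 = 5 + 2*U)
(S(5)*(-20))*t = ((5 + 2*5)*(-20))*(-23) = ((5 + 10)*(-20))*(-23) = (15*(-20))*(-23) = -300*(-23) = 6900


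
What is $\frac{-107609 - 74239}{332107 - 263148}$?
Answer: $- \frac{181848}{68959} \approx -2.637$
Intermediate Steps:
$\frac{-107609 - 74239}{332107 - 263148} = - \frac{181848}{68959}$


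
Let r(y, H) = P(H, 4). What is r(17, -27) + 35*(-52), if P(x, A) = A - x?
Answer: -1789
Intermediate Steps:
r(y, H) = 4 - H
r(17, -27) + 35*(-52) = (4 - 1*(-27)) + 35*(-52) = (4 + 27) - 1820 = 31 - 1820 = -1789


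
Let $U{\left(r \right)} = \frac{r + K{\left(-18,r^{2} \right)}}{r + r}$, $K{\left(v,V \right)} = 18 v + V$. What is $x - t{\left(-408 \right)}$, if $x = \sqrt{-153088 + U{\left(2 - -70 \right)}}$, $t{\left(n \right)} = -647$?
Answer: $647 + \frac{i \sqrt{612215}}{2} \approx 647.0 + 391.22 i$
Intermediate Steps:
$K{\left(v,V \right)} = V + 18 v$
$U{\left(r \right)} = \frac{-324 + r + r^{2}}{2 r}$ ($U{\left(r \right)} = \frac{r + \left(r^{2} + 18 \left(-18\right)\right)}{r + r} = \frac{r + \left(r^{2} - 324\right)}{2 r} = \left(r + \left(-324 + r^{2}\right)\right) \frac{1}{2 r} = \left(-324 + r + r^{2}\right) \frac{1}{2 r} = \frac{-324 + r + r^{2}}{2 r}$)
$x = \frac{i \sqrt{612215}}{2}$ ($x = \sqrt{-153088 + \frac{-324 + \left(2 - -70\right) + \left(2 - -70\right)^{2}}{2 \left(2 - -70\right)}} = \sqrt{-153088 + \frac{-324 + \left(2 + 70\right) + \left(2 + 70\right)^{2}}{2 \left(2 + 70\right)}} = \sqrt{-153088 + \frac{-324 + 72 + 72^{2}}{2 \cdot 72}} = \sqrt{-153088 + \frac{1}{2} \cdot \frac{1}{72} \left(-324 + 72 + 5184\right)} = \sqrt{-153088 + \frac{1}{2} \cdot \frac{1}{72} \cdot 4932} = \sqrt{-153088 + \frac{137}{4}} = \sqrt{- \frac{612215}{4}} = \frac{i \sqrt{612215}}{2} \approx 391.22 i$)
$x - t{\left(-408 \right)} = \frac{i \sqrt{612215}}{2} - -647 = \frac{i \sqrt{612215}}{2} + 647 = 647 + \frac{i \sqrt{612215}}{2}$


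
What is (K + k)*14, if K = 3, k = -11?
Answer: -112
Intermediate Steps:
(K + k)*14 = (3 - 11)*14 = -8*14 = -112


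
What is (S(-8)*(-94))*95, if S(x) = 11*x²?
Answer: -6286720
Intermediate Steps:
(S(-8)*(-94))*95 = ((11*(-8)²)*(-94))*95 = ((11*64)*(-94))*95 = (704*(-94))*95 = -66176*95 = -6286720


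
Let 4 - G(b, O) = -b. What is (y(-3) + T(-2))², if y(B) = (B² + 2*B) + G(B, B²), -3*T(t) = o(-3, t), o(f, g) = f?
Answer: 25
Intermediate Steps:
T(t) = 1 (T(t) = -⅓*(-3) = 1)
G(b, O) = 4 + b (G(b, O) = 4 - (-1)*b = 4 + b)
y(B) = 4 + B² + 3*B (y(B) = (B² + 2*B) + (4 + B) = 4 + B² + 3*B)
(y(-3) + T(-2))² = ((4 + (-3)² + 3*(-3)) + 1)² = ((4 + 9 - 9) + 1)² = (4 + 1)² = 5² = 25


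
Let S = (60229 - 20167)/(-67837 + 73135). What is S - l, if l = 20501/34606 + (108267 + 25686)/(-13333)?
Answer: 533279667777/31339829818 ≈ 17.016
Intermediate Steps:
l = -335556745/35492446 (l = 20501*(1/34606) + 133953*(-1/13333) = 1577/2662 - 133953/13333 = -335556745/35492446 ≈ -9.4543)
S = 6677/883 (S = 40062/5298 = 40062*(1/5298) = 6677/883 ≈ 7.5617)
S - l = 6677/883 - 1*(-335556745/35492446) = 6677/883 + 335556745/35492446 = 533279667777/31339829818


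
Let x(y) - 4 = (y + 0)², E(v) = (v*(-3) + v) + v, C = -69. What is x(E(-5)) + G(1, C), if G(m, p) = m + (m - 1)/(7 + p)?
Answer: 30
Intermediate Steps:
G(m, p) = m + (-1 + m)/(7 + p)
E(v) = -v (E(v) = (-3*v + v) + v = -2*v + v = -v)
x(y) = 4 + y² (x(y) = 4 + (y + 0)² = 4 + y²)
x(E(-5)) + G(1, C) = (4 + (-1*(-5))²) + (-1 + 8*1 + 1*(-69))/(7 - 69) = (4 + 5²) + (-1 + 8 - 69)/(-62) = (4 + 25) - 1/62*(-62) = 29 + 1 = 30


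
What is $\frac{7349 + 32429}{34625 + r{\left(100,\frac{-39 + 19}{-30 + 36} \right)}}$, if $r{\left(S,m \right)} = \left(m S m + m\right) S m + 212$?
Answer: $- \frac{1074006}{9029401} \approx -0.11895$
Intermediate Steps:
$r{\left(S,m \right)} = 212 + S m \left(m + S m^{2}\right)$ ($r{\left(S,m \right)} = \left(S m m + m\right) S m + 212 = \left(S m^{2} + m\right) S m + 212 = \left(m + S m^{2}\right) S m + 212 = S \left(m + S m^{2}\right) m + 212 = S m \left(m + S m^{2}\right) + 212 = 212 + S m \left(m + S m^{2}\right)$)
$\frac{7349 + 32429}{34625 + r{\left(100,\frac{-39 + 19}{-30 + 36} \right)}} = \frac{7349 + 32429}{34625 + \left(212 + 100 \left(\frac{-39 + 19}{-30 + 36}\right)^{2} + 100^{2} \left(\frac{-39 + 19}{-30 + 36}\right)^{3}\right)} = \frac{39778}{34625 + \left(212 + 100 \left(- \frac{20}{6}\right)^{2} + 10000 \left(- \frac{20}{6}\right)^{3}\right)} = \frac{39778}{34625 + \left(212 + 100 \left(\left(-20\right) \frac{1}{6}\right)^{2} + 10000 \left(\left(-20\right) \frac{1}{6}\right)^{3}\right)} = \frac{39778}{34625 + \left(212 + 100 \left(- \frac{10}{3}\right)^{2} + 10000 \left(- \frac{10}{3}\right)^{3}\right)} = \frac{39778}{34625 + \left(212 + 100 \cdot \frac{100}{9} + 10000 \left(- \frac{1000}{27}\right)\right)} = \frac{39778}{34625 + \left(212 + \frac{10000}{9} - \frac{10000000}{27}\right)} = \frac{39778}{34625 - \frac{9964276}{27}} = \frac{39778}{- \frac{9029401}{27}} = 39778 \left(- \frac{27}{9029401}\right) = - \frac{1074006}{9029401}$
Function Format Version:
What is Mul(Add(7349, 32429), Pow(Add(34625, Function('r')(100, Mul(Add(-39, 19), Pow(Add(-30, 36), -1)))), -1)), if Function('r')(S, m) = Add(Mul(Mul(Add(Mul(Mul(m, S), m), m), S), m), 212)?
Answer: Rational(-1074006, 9029401) ≈ -0.11895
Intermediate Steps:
Function('r')(S, m) = Add(212, Mul(S, m, Add(m, Mul(S, Pow(m, 2))))) (Function('r')(S, m) = Add(Mul(Mul(Add(Mul(Mul(S, m), m), m), S), m), 212) = Add(Mul(Mul(Add(Mul(S, Pow(m, 2)), m), S), m), 212) = Add(Mul(Mul(Add(m, Mul(S, Pow(m, 2))), S), m), 212) = Add(Mul(Mul(S, Add(m, Mul(S, Pow(m, 2)))), m), 212) = Add(Mul(S, m, Add(m, Mul(S, Pow(m, 2)))), 212) = Add(212, Mul(S, m, Add(m, Mul(S, Pow(m, 2))))))
Mul(Add(7349, 32429), Pow(Add(34625, Function('r')(100, Mul(Add(-39, 19), Pow(Add(-30, 36), -1)))), -1)) = Mul(Add(7349, 32429), Pow(Add(34625, Add(212, Mul(100, Pow(Mul(Add(-39, 19), Pow(Add(-30, 36), -1)), 2)), Mul(Pow(100, 2), Pow(Mul(Add(-39, 19), Pow(Add(-30, 36), -1)), 3)))), -1)) = Mul(39778, Pow(Add(34625, Add(212, Mul(100, Pow(Mul(-20, Pow(6, -1)), 2)), Mul(10000, Pow(Mul(-20, Pow(6, -1)), 3)))), -1)) = Mul(39778, Pow(Add(34625, Add(212, Mul(100, Pow(Mul(-20, Rational(1, 6)), 2)), Mul(10000, Pow(Mul(-20, Rational(1, 6)), 3)))), -1)) = Mul(39778, Pow(Add(34625, Add(212, Mul(100, Pow(Rational(-10, 3), 2)), Mul(10000, Pow(Rational(-10, 3), 3)))), -1)) = Mul(39778, Pow(Add(34625, Add(212, Mul(100, Rational(100, 9)), Mul(10000, Rational(-1000, 27)))), -1)) = Mul(39778, Pow(Add(34625, Add(212, Rational(10000, 9), Rational(-10000000, 27))), -1)) = Mul(39778, Pow(Add(34625, Rational(-9964276, 27)), -1)) = Mul(39778, Pow(Rational(-9029401, 27), -1)) = Mul(39778, Rational(-27, 9029401)) = Rational(-1074006, 9029401)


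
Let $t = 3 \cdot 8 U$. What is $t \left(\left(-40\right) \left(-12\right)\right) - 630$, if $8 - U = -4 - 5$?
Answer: $195210$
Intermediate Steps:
$U = 17$ ($U = 8 - \left(-4 - 5\right) = 8 - -9 = 8 + 9 = 17$)
$t = 408$ ($t = 3 \cdot 8 \cdot 17 = 24 \cdot 17 = 408$)
$t \left(\left(-40\right) \left(-12\right)\right) - 630 = 408 \left(\left(-40\right) \left(-12\right)\right) - 630 = 408 \cdot 480 - 630 = 195840 - 630 = 195210$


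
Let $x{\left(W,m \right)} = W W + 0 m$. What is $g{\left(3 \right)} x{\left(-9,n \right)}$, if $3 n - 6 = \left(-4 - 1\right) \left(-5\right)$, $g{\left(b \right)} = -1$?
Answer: $-81$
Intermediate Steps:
$n = \frac{31}{3}$ ($n = 2 + \frac{\left(-4 - 1\right) \left(-5\right)}{3} = 2 + \frac{\left(-5\right) \left(-5\right)}{3} = 2 + \frac{1}{3} \cdot 25 = 2 + \frac{25}{3} = \frac{31}{3} \approx 10.333$)
$x{\left(W,m \right)} = W^{2}$ ($x{\left(W,m \right)} = W^{2} + 0 = W^{2}$)
$g{\left(3 \right)} x{\left(-9,n \right)} = - \left(-9\right)^{2} = \left(-1\right) 81 = -81$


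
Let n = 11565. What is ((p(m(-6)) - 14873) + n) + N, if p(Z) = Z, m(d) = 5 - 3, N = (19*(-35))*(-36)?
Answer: 20634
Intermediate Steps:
N = 23940 (N = -665*(-36) = 23940)
m(d) = 2
((p(m(-6)) - 14873) + n) + N = ((2 - 14873) + 11565) + 23940 = (-14871 + 11565) + 23940 = -3306 + 23940 = 20634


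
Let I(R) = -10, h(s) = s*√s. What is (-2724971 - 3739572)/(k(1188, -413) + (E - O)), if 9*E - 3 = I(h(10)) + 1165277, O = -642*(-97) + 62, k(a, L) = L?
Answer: -58180887/600529 ≈ -96.883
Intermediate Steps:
h(s) = s^(3/2)
O = 62336 (O = 62274 + 62 = 62336)
E = 1165270/9 (E = ⅓ + (-10 + 1165277)/9 = ⅓ + (⅑)*1165267 = ⅓ + 1165267/9 = 1165270/9 ≈ 1.2947e+5)
(-2724971 - 3739572)/(k(1188, -413) + (E - O)) = (-2724971 - 3739572)/(-413 + (1165270/9 - 1*62336)) = -6464543/(-413 + (1165270/9 - 62336)) = -6464543/(-413 + 604246/9) = -6464543/600529/9 = -6464543*9/600529 = -58180887/600529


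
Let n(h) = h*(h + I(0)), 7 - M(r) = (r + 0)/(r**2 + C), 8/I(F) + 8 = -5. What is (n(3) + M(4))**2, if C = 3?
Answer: 11861136/61009 ≈ 194.42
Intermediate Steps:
I(F) = -8/13 (I(F) = 8/(-8 - 5) = 8/(-13) = 8*(-1/13) = -8/13)
M(r) = 7 - r/(3 + r**2) (M(r) = 7 - (r + 0)/(r**2 + 3) = 7 - r/(3 + r**2))
n(h) = h*(-8/13 + h) (n(h) = h*(h - 8/13) = h*(-8/13 + h))
(n(3) + M(4))**2 = ((1/13)*3*(-8 + 13*3) + (21 - 1*4 + 7*4**2)/(3 + 4**2))**2 = ((1/13)*3*(-8 + 39) + (21 - 4 + 7*16)/(3 + 16))**2 = ((1/13)*3*31 + (21 - 4 + 112)/19)**2 = (93/13 + (1/19)*129)**2 = (93/13 + 129/19)**2 = (3444/247)**2 = 11861136/61009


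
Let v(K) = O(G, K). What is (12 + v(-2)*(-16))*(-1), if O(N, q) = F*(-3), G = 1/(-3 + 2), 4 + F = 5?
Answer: -60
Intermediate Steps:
F = 1 (F = -4 + 5 = 1)
G = -1 (G = 1/(-1) = -1)
O(N, q) = -3 (O(N, q) = 1*(-3) = -3)
v(K) = -3
(12 + v(-2)*(-16))*(-1) = (12 - 3*(-16))*(-1) = (12 + 48)*(-1) = 60*(-1) = -60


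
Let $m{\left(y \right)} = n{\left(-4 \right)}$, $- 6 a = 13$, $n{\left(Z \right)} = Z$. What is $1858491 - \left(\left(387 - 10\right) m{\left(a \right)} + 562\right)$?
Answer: $1859437$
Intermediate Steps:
$a = - \frac{13}{6}$ ($a = \left(- \frac{1}{6}\right) 13 = - \frac{13}{6} \approx -2.1667$)
$m{\left(y \right)} = -4$
$1858491 - \left(\left(387 - 10\right) m{\left(a \right)} + 562\right) = 1858491 - \left(\left(387 - 10\right) \left(-4\right) + 562\right) = 1858491 - \left(377 \left(-4\right) + 562\right) = 1858491 - \left(-1508 + 562\right) = 1858491 - -946 = 1858491 + 946 = 1859437$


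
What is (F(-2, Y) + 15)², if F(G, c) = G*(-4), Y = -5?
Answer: 529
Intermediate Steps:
F(G, c) = -4*G
(F(-2, Y) + 15)² = (-4*(-2) + 15)² = (8 + 15)² = 23² = 529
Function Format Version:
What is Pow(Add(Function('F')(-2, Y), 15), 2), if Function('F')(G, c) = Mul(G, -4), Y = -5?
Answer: 529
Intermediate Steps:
Function('F')(G, c) = Mul(-4, G)
Pow(Add(Function('F')(-2, Y), 15), 2) = Pow(Add(Mul(-4, -2), 15), 2) = Pow(Add(8, 15), 2) = Pow(23, 2) = 529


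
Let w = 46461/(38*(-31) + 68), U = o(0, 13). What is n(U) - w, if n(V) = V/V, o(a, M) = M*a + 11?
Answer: 15857/370 ≈ 42.857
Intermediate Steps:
o(a, M) = 11 + M*a
U = 11 (U = 11 + 13*0 = 11 + 0 = 11)
w = -15487/370 (w = 46461/(-1178 + 68) = 46461/(-1110) = 46461*(-1/1110) = -15487/370 ≈ -41.857)
n(V) = 1
n(U) - w = 1 - 1*(-15487/370) = 1 + 15487/370 = 15857/370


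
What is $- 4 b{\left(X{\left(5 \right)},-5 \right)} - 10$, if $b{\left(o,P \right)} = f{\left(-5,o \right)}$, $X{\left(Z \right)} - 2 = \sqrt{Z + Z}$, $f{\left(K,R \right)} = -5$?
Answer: $10$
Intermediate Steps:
$X{\left(Z \right)} = 2 + \sqrt{2} \sqrt{Z}$ ($X{\left(Z \right)} = 2 + \sqrt{Z + Z} = 2 + \sqrt{2 Z} = 2 + \sqrt{2} \sqrt{Z}$)
$b{\left(o,P \right)} = -5$
$- 4 b{\left(X{\left(5 \right)},-5 \right)} - 10 = \left(-4\right) \left(-5\right) - 10 = 20 - 10 = 10$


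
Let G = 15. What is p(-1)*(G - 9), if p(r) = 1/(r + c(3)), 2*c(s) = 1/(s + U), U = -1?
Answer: -8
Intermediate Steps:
c(s) = 1/(2*(-1 + s)) (c(s) = 1/(2*(s - 1)) = 1/(2*(-1 + s)))
p(r) = 1/(¼ + r) (p(r) = 1/(r + 1/(2*(-1 + 3))) = 1/(r + (½)/2) = 1/(r + (½)*(½)) = 1/(r + ¼) = 1/(¼ + r))
p(-1)*(G - 9) = (4/(1 + 4*(-1)))*(15 - 9) = (4/(1 - 4))*6 = (4/(-3))*6 = (4*(-⅓))*6 = -4/3*6 = -8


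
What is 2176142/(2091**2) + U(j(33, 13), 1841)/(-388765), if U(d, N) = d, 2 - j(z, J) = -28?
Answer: 169175335240/339957964593 ≈ 0.49764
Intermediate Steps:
j(z, J) = 30 (j(z, J) = 2 - 1*(-28) = 2 + 28 = 30)
2176142/(2091**2) + U(j(33, 13), 1841)/(-388765) = 2176142/(2091**2) + 30/(-388765) = 2176142/4372281 + 30*(-1/388765) = 2176142*(1/4372281) - 6/77753 = 2176142/4372281 - 6/77753 = 169175335240/339957964593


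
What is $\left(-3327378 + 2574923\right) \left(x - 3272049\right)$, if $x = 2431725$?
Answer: $632305995420$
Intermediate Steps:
$\left(-3327378 + 2574923\right) \left(x - 3272049\right) = \left(-3327378 + 2574923\right) \left(2431725 - 3272049\right) = \left(-752455\right) \left(-840324\right) = 632305995420$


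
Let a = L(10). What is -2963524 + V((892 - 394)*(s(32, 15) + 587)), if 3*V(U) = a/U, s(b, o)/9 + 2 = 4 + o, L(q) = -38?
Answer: -1638176796739/552780 ≈ -2.9635e+6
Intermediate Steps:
s(b, o) = 18 + 9*o (s(b, o) = -18 + 9*(4 + o) = -18 + (36 + 9*o) = 18 + 9*o)
a = -38
V(U) = -38/(3*U) (V(U) = (-38/U)/3 = -38/(3*U))
-2963524 + V((892 - 394)*(s(32, 15) + 587)) = -2963524 - 38*1/((892 - 394)*((18 + 9*15) + 587))/3 = -2963524 - 38*1/(498*((18 + 135) + 587))/3 = -2963524 - 38*1/(498*(153 + 587))/3 = -2963524 - 38/(3*(498*740)) = -2963524 - 38/3/368520 = -2963524 - 38/3*1/368520 = -2963524 - 19/552780 = -1638176796739/552780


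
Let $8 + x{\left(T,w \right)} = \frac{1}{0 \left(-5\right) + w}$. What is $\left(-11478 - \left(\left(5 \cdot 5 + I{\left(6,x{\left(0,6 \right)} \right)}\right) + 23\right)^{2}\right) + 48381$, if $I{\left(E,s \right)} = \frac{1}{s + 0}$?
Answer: $\frac{76456227}{2209} \approx 34611.0$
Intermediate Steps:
$x{\left(T,w \right)} = -8 + \frac{1}{w}$ ($x{\left(T,w \right)} = -8 + \frac{1}{0 \left(-5\right) + w} = -8 + \frac{1}{0 + w} = -8 + \frac{1}{w}$)
$I{\left(E,s \right)} = \frac{1}{s}$
$\left(-11478 - \left(\left(5 \cdot 5 + I{\left(6,x{\left(0,6 \right)} \right)}\right) + 23\right)^{2}\right) + 48381 = \left(-11478 - \left(\left(5 \cdot 5 + \frac{1}{-8 + \frac{1}{6}}\right) + 23\right)^{2}\right) + 48381 = \left(-11478 - \left(\left(25 + \frac{1}{-8 + \frac{1}{6}}\right) + 23\right)^{2}\right) + 48381 = \left(-11478 - \left(\left(25 + \frac{1}{- \frac{47}{6}}\right) + 23\right)^{2}\right) + 48381 = \left(-11478 - \left(\left(25 - \frac{6}{47}\right) + 23\right)^{2}\right) + 48381 = \left(-11478 - \left(\frac{1169}{47} + 23\right)^{2}\right) + 48381 = \left(-11478 - \left(\frac{2250}{47}\right)^{2}\right) + 48381 = \left(-11478 - \frac{5062500}{2209}\right) + 48381 = - \frac{30417402}{2209} + 48381 = \frac{76456227}{2209}$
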